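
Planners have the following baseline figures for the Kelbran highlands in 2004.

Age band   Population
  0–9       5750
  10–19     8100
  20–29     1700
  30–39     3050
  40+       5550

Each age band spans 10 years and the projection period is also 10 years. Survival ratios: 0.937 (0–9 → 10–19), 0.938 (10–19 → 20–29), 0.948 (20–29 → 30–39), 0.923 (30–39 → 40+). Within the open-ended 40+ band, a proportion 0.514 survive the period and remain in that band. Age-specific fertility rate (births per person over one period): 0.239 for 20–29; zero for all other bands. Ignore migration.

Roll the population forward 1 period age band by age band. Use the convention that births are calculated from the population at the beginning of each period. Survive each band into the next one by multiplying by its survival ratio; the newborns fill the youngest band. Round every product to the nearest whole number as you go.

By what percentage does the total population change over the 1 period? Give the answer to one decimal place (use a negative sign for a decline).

Period 1:
Births: 1700 * 0.239 = 406
10–19: 5750 * 0.937 = 5388
20–29: 8100 * 0.938 = 7598
30–39: 1700 * 0.948 = 1612
40+: 3050 * 0.923 + 5550 * 0.514 = 2815 + 2853 = 5668
Population now: 0–9=406, 10–19=5388, 20–29=7598, 30–39=1612, 40+=5668
Total: 24150 → 20672; change = -3478; percentage change = -14.4%

-14.4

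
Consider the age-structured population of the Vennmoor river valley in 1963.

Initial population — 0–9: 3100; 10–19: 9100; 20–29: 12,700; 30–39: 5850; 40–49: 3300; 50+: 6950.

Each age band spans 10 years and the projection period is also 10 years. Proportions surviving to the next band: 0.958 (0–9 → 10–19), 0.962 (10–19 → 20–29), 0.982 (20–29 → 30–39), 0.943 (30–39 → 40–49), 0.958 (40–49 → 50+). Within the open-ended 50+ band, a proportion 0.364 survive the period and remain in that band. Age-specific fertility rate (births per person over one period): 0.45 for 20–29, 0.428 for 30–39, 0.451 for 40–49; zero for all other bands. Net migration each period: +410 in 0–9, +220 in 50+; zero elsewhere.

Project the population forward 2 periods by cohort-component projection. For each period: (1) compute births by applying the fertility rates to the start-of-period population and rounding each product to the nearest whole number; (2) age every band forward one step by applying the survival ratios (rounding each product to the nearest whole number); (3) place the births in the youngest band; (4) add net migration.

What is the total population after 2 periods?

52737

Call the groups 1 to 6, youngest first.
Period 1:
Births: 12700 × 0.45 = 5715 ; 5850 × 0.428 = 2504 ; 3300 × 0.451 = 1488 ⇒ total 9707
Group 2: 3100 × 0.958 = 2970
Group 3: 9100 × 0.962 = 8754
Group 4: 12700 × 0.982 = 12471
Group 5: 5850 × 0.943 = 5517
Group 6: 3300 × 0.958 + 6950 × 0.364 = 3161 + 2530 = 5691
Net migration: Group 1 + 410 → 10117; Group 6 + 220 → 5911
End of period: [10117, 2970, 8754, 12471, 5517, 5911]
Period 2:
Births: 8754 × 0.45 = 3939 ; 12471 × 0.428 = 5338 ; 5517 × 0.451 = 2488 ⇒ total 11765
Group 2: 10117 × 0.958 = 9692
Group 3: 2970 × 0.962 = 2857
Group 4: 8754 × 0.982 = 8596
Group 5: 12471 × 0.943 = 11760
Group 6: 5517 × 0.958 + 5911 × 0.364 = 5285 + 2152 = 7437
Net migration: Group 1 + 410 → 12175; Group 6 + 220 → 7657
End of period: [12175, 9692, 2857, 8596, 11760, 7657]
Total after period 2: 12175 + 9692 + 2857 + 8596 + 11760 + 7657 = 52737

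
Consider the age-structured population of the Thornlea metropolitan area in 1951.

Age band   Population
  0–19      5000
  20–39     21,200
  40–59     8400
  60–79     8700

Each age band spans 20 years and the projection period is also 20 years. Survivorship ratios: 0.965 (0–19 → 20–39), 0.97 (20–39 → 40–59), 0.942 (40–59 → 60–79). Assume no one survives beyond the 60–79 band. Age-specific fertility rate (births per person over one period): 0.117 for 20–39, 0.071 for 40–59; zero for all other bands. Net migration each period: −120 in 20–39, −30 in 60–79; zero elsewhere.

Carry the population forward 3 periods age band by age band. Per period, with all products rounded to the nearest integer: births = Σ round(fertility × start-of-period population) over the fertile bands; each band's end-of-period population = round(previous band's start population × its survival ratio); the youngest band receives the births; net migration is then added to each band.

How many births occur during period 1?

Period 1.
Births: 21200 × 0.117 = 2480 ; 8400 × 0.071 = 596 — total 3076
20–39: 5000 × 0.965 = 4825
40–59: 21200 × 0.97 = 20564
60–79: 8400 × 0.942 = 7913
Net migration: 20–39 − 120 → 4705; 60–79 − 30 → 7883
→ [3076, 4705, 20564, 7883]

3076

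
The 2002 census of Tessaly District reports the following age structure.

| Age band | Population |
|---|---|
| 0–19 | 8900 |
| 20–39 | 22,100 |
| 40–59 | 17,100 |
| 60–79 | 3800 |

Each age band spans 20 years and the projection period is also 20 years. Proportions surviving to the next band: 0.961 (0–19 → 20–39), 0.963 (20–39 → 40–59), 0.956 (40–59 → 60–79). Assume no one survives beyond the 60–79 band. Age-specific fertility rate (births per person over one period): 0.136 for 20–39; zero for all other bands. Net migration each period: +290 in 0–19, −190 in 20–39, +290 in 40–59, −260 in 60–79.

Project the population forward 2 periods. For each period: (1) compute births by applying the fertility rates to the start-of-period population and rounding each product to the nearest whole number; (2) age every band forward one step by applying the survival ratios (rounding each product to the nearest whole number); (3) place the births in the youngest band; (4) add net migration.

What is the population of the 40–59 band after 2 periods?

(Groups numbered youngest = 1 to oldest = 4.)
[period 1]
Births: 22100 × 0.136 = 3006
Group 2: 8900 × 0.961 = 8553
Group 3: 22100 × 0.963 = 21282
Group 4: 17100 × 0.956 = 16348
Net migration: Group 1 + 290 → 3296; Group 2 − 190 → 8363; Group 3 + 290 → 21572; Group 4 − 260 → 16088
Population now: 0–19=3296, 20–39=8363, 40–59=21572, 60–79=16088
[period 2]
Births: 8363 × 0.136 = 1137
Group 2: 3296 × 0.961 = 3167
Group 3: 8363 × 0.963 = 8054
Group 4: 21572 × 0.956 = 20623
Net migration: Group 1 + 290 → 1427; Group 2 − 190 → 2977; Group 3 + 290 → 8344; Group 4 − 260 → 20363
Population now: 0–19=1427, 20–39=2977, 40–59=8344, 60–79=20363

8344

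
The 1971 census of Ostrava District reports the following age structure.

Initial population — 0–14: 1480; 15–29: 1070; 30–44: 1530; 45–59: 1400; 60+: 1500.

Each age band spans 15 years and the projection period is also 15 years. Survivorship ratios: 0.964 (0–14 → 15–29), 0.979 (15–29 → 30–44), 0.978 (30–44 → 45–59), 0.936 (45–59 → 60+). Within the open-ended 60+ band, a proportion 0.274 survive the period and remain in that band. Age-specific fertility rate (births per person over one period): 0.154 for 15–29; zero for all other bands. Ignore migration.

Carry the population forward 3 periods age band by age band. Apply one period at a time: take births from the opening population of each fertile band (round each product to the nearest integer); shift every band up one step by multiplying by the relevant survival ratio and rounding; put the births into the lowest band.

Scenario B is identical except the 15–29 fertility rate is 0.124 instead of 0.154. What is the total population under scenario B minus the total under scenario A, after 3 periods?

Let band 1 be 0–14 through band 5 = 60+.
— Period 1 —
Births: 1070 × 0.154 = 165
Band 2: 1480 × 0.964 = 1427
Band 3: 1070 × 0.979 = 1048
Band 4: 1530 × 0.978 = 1496
Band 5: 1400 × 0.936 + 1500 × 0.274 = 1310 + 411 = 1721
End of period: [165, 1427, 1048, 1496, 1721]
— Period 2 —
Births: 1427 × 0.154 = 220
Band 2: 165 × 0.964 = 159
Band 3: 1427 × 0.979 = 1397
Band 4: 1048 × 0.978 = 1025
Band 5: 1496 × 0.936 + 1721 × 0.274 = 1400 + 472 = 1872
End of period: [220, 159, 1397, 1025, 1872]
— Period 3 —
Births: 159 × 0.154 = 24
Band 2: 220 × 0.964 = 212
Band 3: 159 × 0.979 = 156
Band 4: 1397 × 0.978 = 1366
Band 5: 1025 × 0.936 + 1872 × 0.274 = 959 + 513 = 1472
End of period: [24, 212, 156, 1366, 1472]
Scenario A total after 3 periods: 3230
Scenario B projection —
— Period 1 —
Births: 1070 × 0.124 = 133
Band 2: 1480 × 0.964 = 1427
Band 3: 1070 × 0.979 = 1048
Band 4: 1530 × 0.978 = 1496
Band 5: 1400 × 0.936 + 1500 × 0.274 = 1310 + 411 = 1721
End of period: [133, 1427, 1048, 1496, 1721]
— Period 2 —
Births: 1427 × 0.124 = 177
Band 2: 133 × 0.964 = 128
Band 3: 1427 × 0.979 = 1397
Band 4: 1048 × 0.978 = 1025
Band 5: 1496 × 0.936 + 1721 × 0.274 = 1400 + 472 = 1872
End of period: [177, 128, 1397, 1025, 1872]
— Period 3 —
Births: 128 × 0.124 = 16
Band 2: 177 × 0.964 = 171
Band 3: 128 × 0.979 = 125
Band 4: 1397 × 0.978 = 1366
Band 5: 1025 × 0.936 + 1872 × 0.274 = 959 + 513 = 1472
End of period: [16, 171, 125, 1366, 1472]
Scenario B total after 3 periods: 3150
Difference B − A = 3150 − 3230 = -80

-80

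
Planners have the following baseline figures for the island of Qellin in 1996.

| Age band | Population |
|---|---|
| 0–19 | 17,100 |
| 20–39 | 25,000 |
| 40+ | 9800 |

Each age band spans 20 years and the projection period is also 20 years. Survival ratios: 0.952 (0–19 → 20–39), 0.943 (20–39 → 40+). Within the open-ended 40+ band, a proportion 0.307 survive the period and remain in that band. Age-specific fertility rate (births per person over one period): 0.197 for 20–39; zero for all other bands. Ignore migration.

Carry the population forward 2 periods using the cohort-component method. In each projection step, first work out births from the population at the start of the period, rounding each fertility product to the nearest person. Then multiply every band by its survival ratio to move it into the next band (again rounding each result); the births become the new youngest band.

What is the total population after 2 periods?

Period 1.
Births: 25000 * 0.197 = 4925
20–39: 17100 * 0.952 = 16279
40+: 25000 * 0.943 + 9800 * 0.307 = 23575 + 3009 = 26584
End of period: [4925, 16279, 26584]
Period 2.
Births: 16279 * 0.197 = 3207
20–39: 4925 * 0.952 = 4689
40+: 16279 * 0.943 + 26584 * 0.307 = 15351 + 8161 = 23512
End of period: [3207, 4689, 23512]
Total after period 2: 3207 + 4689 + 23512 = 31408

31408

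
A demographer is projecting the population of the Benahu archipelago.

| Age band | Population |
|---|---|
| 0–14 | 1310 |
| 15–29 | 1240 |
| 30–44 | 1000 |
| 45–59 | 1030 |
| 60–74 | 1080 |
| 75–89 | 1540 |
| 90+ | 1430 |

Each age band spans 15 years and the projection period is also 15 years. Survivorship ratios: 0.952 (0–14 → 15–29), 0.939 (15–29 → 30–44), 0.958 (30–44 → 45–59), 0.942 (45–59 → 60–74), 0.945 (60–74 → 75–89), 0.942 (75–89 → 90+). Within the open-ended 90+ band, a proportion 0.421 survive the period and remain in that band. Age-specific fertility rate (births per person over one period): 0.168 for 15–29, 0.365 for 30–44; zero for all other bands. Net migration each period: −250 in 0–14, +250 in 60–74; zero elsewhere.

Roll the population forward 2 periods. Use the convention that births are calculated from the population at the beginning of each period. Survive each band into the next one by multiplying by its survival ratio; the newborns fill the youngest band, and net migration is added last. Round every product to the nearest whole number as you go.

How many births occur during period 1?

573

After projecting period 1:
Births: 1240 × 0.168 = 208, 1000 × 0.365 = 365 → total 573
15–29: 1310 × 0.952 = 1247
30–44: 1240 × 0.939 = 1164
45–59: 1000 × 0.958 = 958
60–74: 1030 × 0.942 = 970
75–89: 1080 × 0.945 = 1021
90+: 1540 × 0.942 + 1430 × 0.421 = 1451 + 602 = 2053
Net migration: 0–14 − 250 → 323; 60–74 + 250 → 1220
Giving 323 / 1247 / 1164 / 958 / 1220 / 1021 / 2053.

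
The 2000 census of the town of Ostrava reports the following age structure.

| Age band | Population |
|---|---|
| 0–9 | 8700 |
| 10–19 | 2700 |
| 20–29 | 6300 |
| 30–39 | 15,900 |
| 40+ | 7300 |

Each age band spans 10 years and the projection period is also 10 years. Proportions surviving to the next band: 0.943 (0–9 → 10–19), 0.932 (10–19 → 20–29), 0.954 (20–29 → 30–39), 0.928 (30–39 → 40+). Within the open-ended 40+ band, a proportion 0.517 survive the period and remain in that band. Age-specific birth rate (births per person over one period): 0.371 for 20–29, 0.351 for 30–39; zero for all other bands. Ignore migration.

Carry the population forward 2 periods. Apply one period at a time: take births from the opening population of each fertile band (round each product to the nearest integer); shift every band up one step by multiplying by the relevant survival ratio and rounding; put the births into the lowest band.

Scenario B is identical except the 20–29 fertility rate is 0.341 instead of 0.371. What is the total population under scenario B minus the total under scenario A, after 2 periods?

Call the bands 1 to 5, youngest first.
— Period 1 —
Births: 6300 × 0.371 = 2337 ; 15900 × 0.351 = 5581 ⇒ total 7918
Band 2: 8700 × 0.943 = 8204
Band 3: 2700 × 0.932 = 2516
Band 4: 6300 × 0.954 = 6010
Band 5: 15900 × 0.928 + 7300 × 0.517 = 14755 + 3774 = 18529
Population now: 0–9=7918, 10–19=8204, 20–29=2516, 30–39=6010, 40+=18529
— Period 2 —
Births: 2516 × 0.371 = 933 ; 6010 × 0.351 = 2110 ⇒ total 3043
Band 2: 7918 × 0.943 = 7467
Band 3: 8204 × 0.932 = 7646
Band 4: 2516 × 0.954 = 2400
Band 5: 6010 × 0.928 + 18529 × 0.517 = 5577 + 9579 = 15156
Population now: 0–9=3043, 10–19=7467, 20–29=7646, 30–39=2400, 40+=15156
Scenario A total after 2 periods: 35712
Scenario B projection —
— Period 1 —
Births: 6300 × 0.341 = 2148 ; 15900 × 0.351 = 5581 ⇒ total 7729
Band 2: 8700 × 0.943 = 8204
Band 3: 2700 × 0.932 = 2516
Band 4: 6300 × 0.954 = 6010
Band 5: 15900 × 0.928 + 7300 × 0.517 = 14755 + 3774 = 18529
Population now: 0–9=7729, 10–19=8204, 20–29=2516, 30–39=6010, 40+=18529
— Period 2 —
Births: 2516 × 0.341 = 858 ; 6010 × 0.351 = 2110 ⇒ total 2968
Band 2: 7729 × 0.943 = 7288
Band 3: 8204 × 0.932 = 7646
Band 4: 2516 × 0.954 = 2400
Band 5: 6010 × 0.928 + 18529 × 0.517 = 5577 + 9579 = 15156
Population now: 0–9=2968, 10–19=7288, 20–29=7646, 30–39=2400, 40+=15156
Scenario B total after 2 periods: 35458
Difference B − A = 35458 − 35712 = -254

-254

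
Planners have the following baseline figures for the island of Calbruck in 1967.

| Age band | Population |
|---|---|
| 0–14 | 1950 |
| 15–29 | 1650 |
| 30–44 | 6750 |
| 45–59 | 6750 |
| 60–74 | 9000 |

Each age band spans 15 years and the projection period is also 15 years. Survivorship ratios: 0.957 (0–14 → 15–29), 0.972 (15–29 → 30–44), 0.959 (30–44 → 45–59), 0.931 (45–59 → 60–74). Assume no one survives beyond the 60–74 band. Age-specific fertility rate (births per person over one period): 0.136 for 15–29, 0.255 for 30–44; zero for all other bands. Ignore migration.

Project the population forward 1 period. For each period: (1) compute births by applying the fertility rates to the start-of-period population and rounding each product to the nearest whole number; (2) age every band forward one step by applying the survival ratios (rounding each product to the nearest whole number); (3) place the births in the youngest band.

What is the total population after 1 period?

18172

Numbering the groups 1..5 from youngest to oldest:
Period 1.
Births: 1650 × 0.136 = 224 ; 6750 × 0.255 = 1721 ⇒ total 1945
Group 2: 1950 × 0.957 = 1866
Group 3: 1650 × 0.972 = 1604
Group 4: 6750 × 0.959 = 6473
Group 5: 6750 × 0.931 = 6284
→ [1945, 1866, 1604, 6473, 6284]
Total after period 1: 1945 + 1866 + 1604 + 6473 + 6284 = 18172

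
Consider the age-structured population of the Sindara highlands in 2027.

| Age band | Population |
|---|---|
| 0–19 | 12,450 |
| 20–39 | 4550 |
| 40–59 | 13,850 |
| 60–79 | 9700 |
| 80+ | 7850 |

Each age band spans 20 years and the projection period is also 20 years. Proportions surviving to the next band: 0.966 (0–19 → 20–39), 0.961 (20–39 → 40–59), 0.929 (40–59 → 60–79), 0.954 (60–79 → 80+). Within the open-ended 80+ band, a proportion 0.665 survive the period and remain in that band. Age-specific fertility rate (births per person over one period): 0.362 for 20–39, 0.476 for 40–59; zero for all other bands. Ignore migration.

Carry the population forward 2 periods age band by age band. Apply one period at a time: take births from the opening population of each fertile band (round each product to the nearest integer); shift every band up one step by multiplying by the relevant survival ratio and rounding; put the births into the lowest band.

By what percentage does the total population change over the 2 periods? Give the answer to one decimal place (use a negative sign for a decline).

7.3

(Bands numbered youngest = 1 to oldest = 5.)
[period 1]
Births: 4550 * 0.362 = 1647, 13850 * 0.476 = 6593 ⇒ total 8240
Band 2: 12450 * 0.966 = 12027
Band 3: 4550 * 0.961 = 4373
Band 4: 13850 * 0.929 = 12867
Band 5: 9700 * 0.954 + 7850 * 0.665 = 9254 + 5220 = 14474
→ [8240, 12027, 4373, 12867, 14474]
[period 2]
Births: 12027 * 0.362 = 4354, 4373 * 0.476 = 2082 ⇒ total 6436
Band 2: 8240 * 0.966 = 7960
Band 3: 12027 * 0.961 = 11558
Band 4: 4373 * 0.929 = 4063
Band 5: 12867 * 0.954 + 14474 * 0.665 = 12275 + 9625 = 21900
→ [6436, 7960, 11558, 4063, 21900]
Total: 48400 → 51917; change = 3517; percentage change = 7.3%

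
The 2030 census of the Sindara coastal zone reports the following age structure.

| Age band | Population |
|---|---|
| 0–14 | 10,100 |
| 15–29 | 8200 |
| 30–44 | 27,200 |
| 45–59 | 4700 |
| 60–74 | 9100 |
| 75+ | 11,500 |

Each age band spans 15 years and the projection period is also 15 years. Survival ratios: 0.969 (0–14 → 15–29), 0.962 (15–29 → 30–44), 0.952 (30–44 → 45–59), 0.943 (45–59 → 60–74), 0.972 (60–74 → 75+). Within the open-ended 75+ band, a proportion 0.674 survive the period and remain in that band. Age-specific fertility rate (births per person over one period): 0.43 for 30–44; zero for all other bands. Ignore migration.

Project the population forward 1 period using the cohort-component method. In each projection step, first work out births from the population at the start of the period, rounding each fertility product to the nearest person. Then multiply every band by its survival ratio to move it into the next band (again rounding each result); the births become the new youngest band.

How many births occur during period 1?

Numbering the groups 1..6 from youngest to oldest:
— Period 1 —
Births: 27200 * 0.43 = 11696
Group 2: 10100 * 0.969 = 9787
Group 3: 8200 * 0.962 = 7888
Group 4: 27200 * 0.952 = 25894
Group 5: 4700 * 0.943 = 4432
Group 6: 9100 * 0.972 + 11500 * 0.674 = 8845 + 7751 = 16596
→ [11696, 9787, 7888, 25894, 4432, 16596]

11696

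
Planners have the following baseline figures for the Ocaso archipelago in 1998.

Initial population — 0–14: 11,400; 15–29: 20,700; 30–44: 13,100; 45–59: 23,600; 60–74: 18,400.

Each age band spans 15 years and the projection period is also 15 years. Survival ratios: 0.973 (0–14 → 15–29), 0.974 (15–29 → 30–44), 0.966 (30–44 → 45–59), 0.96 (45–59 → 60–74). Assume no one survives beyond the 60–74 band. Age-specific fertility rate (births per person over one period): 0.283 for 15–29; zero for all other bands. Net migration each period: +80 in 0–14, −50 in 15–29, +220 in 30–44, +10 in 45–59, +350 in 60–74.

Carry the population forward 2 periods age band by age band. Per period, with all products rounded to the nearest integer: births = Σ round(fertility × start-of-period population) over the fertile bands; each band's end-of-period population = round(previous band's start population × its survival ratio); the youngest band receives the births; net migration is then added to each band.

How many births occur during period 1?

5858

— Period 1 —
Births: 20700 * 0.283 = 5858
15–29: 11400 * 0.973 = 11092
30–44: 20700 * 0.974 = 20162
45–59: 13100 * 0.966 = 12655
60–74: 23600 * 0.96 = 22656
Net migration: 0–14 + 80 → 5938; 15–29 − 50 → 11042; 30–44 + 220 → 20382; 45–59 + 10 → 12665; 60–74 + 350 → 23006
→ [5938, 11042, 20382, 12665, 23006]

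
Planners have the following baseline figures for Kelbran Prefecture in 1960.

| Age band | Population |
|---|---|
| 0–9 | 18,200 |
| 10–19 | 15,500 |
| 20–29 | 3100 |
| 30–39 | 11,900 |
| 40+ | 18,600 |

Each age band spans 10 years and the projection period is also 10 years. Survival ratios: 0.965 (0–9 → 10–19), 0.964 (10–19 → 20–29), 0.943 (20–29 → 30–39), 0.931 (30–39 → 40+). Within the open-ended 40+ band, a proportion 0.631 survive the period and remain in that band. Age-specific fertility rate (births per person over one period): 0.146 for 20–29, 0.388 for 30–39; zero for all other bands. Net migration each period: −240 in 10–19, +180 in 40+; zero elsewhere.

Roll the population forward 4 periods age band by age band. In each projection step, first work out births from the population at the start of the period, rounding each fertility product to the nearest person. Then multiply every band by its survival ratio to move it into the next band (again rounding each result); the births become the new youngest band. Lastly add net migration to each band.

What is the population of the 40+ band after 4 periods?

— Period 1 —
Births: 3100 × 0.146 = 453 ; 11900 × 0.388 = 4617 → 5070
10–19: 18200 × 0.965 = 17563
20–29: 15500 × 0.964 = 14942
30–39: 3100 × 0.943 = 2923
40+: 11900 × 0.931 + 18600 × 0.631 = 11079 + 11737 = 22816
Net migration: 10–19 − 240 → 17323; 40+ + 180 → 22996
End of period: [5070, 17323, 14942, 2923, 22996]
— Period 2 —
Births: 14942 × 0.146 = 2182 ; 2923 × 0.388 = 1134 → 3316
10–19: 5070 × 0.965 = 4893
20–29: 17323 × 0.964 = 16699
30–39: 14942 × 0.943 = 14090
40+: 2923 × 0.931 + 22996 × 0.631 = 2721 + 14510 = 17231
Net migration: 10–19 − 240 → 4653; 40+ + 180 → 17411
End of period: [3316, 4653, 16699, 14090, 17411]
— Period 3 —
Births: 16699 × 0.146 = 2438 ; 14090 × 0.388 = 5467 → 7905
10–19: 3316 × 0.965 = 3200
20–29: 4653 × 0.964 = 4485
30–39: 16699 × 0.943 = 15747
40+: 14090 × 0.931 + 17411 × 0.631 = 13118 + 10986 = 24104
Net migration: 10–19 − 240 → 2960; 40+ + 180 → 24284
End of period: [7905, 2960, 4485, 15747, 24284]
— Period 4 —
Births: 4485 × 0.146 = 655 ; 15747 × 0.388 = 6110 → 6765
10–19: 7905 × 0.965 = 7628
20–29: 2960 × 0.964 = 2853
30–39: 4485 × 0.943 = 4229
40+: 15747 × 0.931 + 24284 × 0.631 = 14660 + 15323 = 29983
Net migration: 10–19 − 240 → 7388; 40+ + 180 → 30163
End of period: [6765, 7388, 2853, 4229, 30163]

30163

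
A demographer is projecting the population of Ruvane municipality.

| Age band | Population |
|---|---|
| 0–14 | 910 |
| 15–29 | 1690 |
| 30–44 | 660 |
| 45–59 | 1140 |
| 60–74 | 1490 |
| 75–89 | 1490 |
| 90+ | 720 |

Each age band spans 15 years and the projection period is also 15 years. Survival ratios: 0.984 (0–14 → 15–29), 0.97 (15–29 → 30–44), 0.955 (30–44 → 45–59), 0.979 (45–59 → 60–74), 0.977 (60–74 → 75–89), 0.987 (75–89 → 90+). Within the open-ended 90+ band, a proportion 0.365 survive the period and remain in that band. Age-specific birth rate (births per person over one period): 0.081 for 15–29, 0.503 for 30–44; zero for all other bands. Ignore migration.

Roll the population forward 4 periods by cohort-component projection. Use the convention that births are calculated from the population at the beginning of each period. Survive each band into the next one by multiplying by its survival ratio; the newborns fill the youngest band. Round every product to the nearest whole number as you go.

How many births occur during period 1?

Call the groups 1 to 7, youngest first.
After projecting period 1:
Births: 1690 * 0.081 = 137 ; 660 * 0.503 = 332 ⇒ total 469
Group 2: 910 * 0.984 = 895
Group 3: 1690 * 0.97 = 1639
Group 4: 660 * 0.955 = 630
Group 5: 1140 * 0.979 = 1116
Group 6: 1490 * 0.977 = 1456
Group 7: 1490 * 0.987 + 720 * 0.365 = 1471 + 263 = 1734
End of period: [469, 895, 1639, 630, 1116, 1456, 1734]

469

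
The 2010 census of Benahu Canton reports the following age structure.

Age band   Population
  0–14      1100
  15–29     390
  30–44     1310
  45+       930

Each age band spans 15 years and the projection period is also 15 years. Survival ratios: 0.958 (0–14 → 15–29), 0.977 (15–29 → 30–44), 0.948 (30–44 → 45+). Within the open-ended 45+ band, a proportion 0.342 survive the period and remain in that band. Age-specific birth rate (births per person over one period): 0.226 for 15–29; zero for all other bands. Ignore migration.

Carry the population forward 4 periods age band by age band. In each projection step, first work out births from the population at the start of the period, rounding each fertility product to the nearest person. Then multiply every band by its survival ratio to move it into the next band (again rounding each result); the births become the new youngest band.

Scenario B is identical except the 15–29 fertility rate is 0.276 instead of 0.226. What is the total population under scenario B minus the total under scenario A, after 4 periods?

102

Numbering the bands 1..4 from youngest to oldest:
After projecting period 1:
Births: 390 * 0.226 = 88
Band 2: 1100 * 0.958 = 1054
Band 3: 390 * 0.977 = 381
Band 4: 1310 * 0.948 + 930 * 0.342 = 1242 + 318 = 1560
Population now: 0–14=88, 15–29=1054, 30–44=381, 45+=1560
After projecting period 2:
Births: 1054 * 0.226 = 238
Band 2: 88 * 0.958 = 84
Band 3: 1054 * 0.977 = 1030
Band 4: 381 * 0.948 + 1560 * 0.342 = 361 + 534 = 895
Population now: 0–14=238, 15–29=84, 30–44=1030, 45+=895
After projecting period 3:
Births: 84 * 0.226 = 19
Band 2: 238 * 0.958 = 228
Band 3: 84 * 0.977 = 82
Band 4: 1030 * 0.948 + 895 * 0.342 = 976 + 306 = 1282
Population now: 0–14=19, 15–29=228, 30–44=82, 45+=1282
After projecting period 4:
Births: 228 * 0.226 = 52
Band 2: 19 * 0.958 = 18
Band 3: 228 * 0.977 = 223
Band 4: 82 * 0.948 + 1282 * 0.342 = 78 + 438 = 516
Population now: 0–14=52, 15–29=18, 30–44=223, 45+=516
Scenario A total after 4 periods: 809
Scenario B projection —
After projecting period 1:
Births: 390 * 0.276 = 108
Band 2: 1100 * 0.958 = 1054
Band 3: 390 * 0.977 = 381
Band 4: 1310 * 0.948 + 930 * 0.342 = 1242 + 318 = 1560
Population now: 0–14=108, 15–29=1054, 30–44=381, 45+=1560
After projecting period 2:
Births: 1054 * 0.276 = 291
Band 2: 108 * 0.958 = 103
Band 3: 1054 * 0.977 = 1030
Band 4: 381 * 0.948 + 1560 * 0.342 = 361 + 534 = 895
Population now: 0–14=291, 15–29=103, 30–44=1030, 45+=895
After projecting period 3:
Births: 103 * 0.276 = 28
Band 2: 291 * 0.958 = 279
Band 3: 103 * 0.977 = 101
Band 4: 1030 * 0.948 + 895 * 0.342 = 976 + 306 = 1282
Population now: 0–14=28, 15–29=279, 30–44=101, 45+=1282
After projecting period 4:
Births: 279 * 0.276 = 77
Band 2: 28 * 0.958 = 27
Band 3: 279 * 0.977 = 273
Band 4: 101 * 0.948 + 1282 * 0.342 = 96 + 438 = 534
Population now: 0–14=77, 15–29=27, 30–44=273, 45+=534
Scenario B total after 4 periods: 911
Difference B − A = 911 − 809 = 102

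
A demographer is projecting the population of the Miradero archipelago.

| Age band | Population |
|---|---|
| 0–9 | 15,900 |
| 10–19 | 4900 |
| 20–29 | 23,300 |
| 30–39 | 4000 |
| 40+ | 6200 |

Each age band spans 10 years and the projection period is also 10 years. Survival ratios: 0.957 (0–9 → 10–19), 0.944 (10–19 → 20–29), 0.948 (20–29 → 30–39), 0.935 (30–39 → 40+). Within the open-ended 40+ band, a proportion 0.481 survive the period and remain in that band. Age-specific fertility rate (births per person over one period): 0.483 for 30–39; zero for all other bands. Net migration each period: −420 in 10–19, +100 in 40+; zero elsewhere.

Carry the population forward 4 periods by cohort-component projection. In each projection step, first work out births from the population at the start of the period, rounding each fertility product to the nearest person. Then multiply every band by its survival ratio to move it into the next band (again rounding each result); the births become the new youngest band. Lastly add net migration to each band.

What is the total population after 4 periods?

38584

Period 1.
Births: 4000 * 0.483 = 1932
10–19: 15900 * 0.957 = 15216
20–29: 4900 * 0.944 = 4626
30–39: 23300 * 0.948 = 22088
40+: 4000 * 0.935 + 6200 * 0.481 = 3740 + 2982 = 6722
Net migration: 10–19 − 420 → 14796; 40+ + 100 → 6822
End of period: [1932, 14796, 4626, 22088, 6822]
Period 2.
Births: 22088 * 0.483 = 10669
10–19: 1932 * 0.957 = 1849
20–29: 14796 * 0.944 = 13967
30–39: 4626 * 0.948 = 4385
40+: 22088 * 0.935 + 6822 * 0.481 = 20652 + 3281 = 23933
Net migration: 10–19 − 420 → 1429; 40+ + 100 → 24033
End of period: [10669, 1429, 13967, 4385, 24033]
Period 3.
Births: 4385 * 0.483 = 2118
10–19: 10669 * 0.957 = 10210
20–29: 1429 * 0.944 = 1349
30–39: 13967 * 0.948 = 13241
40+: 4385 * 0.935 + 24033 * 0.481 = 4100 + 11560 = 15660
Net migration: 10–19 − 420 → 9790; 40+ + 100 → 15760
End of period: [2118, 9790, 1349, 13241, 15760]
Period 4.
Births: 13241 * 0.483 = 6395
10–19: 2118 * 0.957 = 2027
20–29: 9790 * 0.944 = 9242
30–39: 1349 * 0.948 = 1279
40+: 13241 * 0.935 + 15760 * 0.481 = 12380 + 7581 = 19961
Net migration: 10–19 − 420 → 1607; 40+ + 100 → 20061
End of period: [6395, 1607, 9242, 1279, 20061]
Total after period 4: 6395 + 1607 + 9242 + 1279 + 20061 = 38584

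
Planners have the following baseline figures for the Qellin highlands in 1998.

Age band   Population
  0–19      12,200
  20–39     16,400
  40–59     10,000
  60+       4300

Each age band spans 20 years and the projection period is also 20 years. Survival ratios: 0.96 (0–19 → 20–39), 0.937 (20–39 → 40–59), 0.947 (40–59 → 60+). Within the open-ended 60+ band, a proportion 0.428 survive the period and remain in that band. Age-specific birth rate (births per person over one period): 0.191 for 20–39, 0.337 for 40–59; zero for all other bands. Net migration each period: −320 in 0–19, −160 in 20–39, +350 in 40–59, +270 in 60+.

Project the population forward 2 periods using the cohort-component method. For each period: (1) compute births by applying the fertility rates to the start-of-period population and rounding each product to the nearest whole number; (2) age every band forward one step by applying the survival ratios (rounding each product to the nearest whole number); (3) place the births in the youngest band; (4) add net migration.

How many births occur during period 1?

Numbering the bands 1..4 from youngest to oldest:
[period 1]
Births: 16400 × 0.191 = 3132 ; 10000 × 0.337 = 3370 ⇒ total 6502
Band 2: 12200 × 0.96 = 11712
Band 3: 16400 × 0.937 = 15367
Band 4: 10000 × 0.947 + 4300 × 0.428 = 9470 + 1840 = 11310
Net migration: Band 1 − 320 → 6182; Band 2 − 160 → 11552; Band 3 + 350 → 15717; Band 4 + 270 → 11580
→ [6182, 11552, 15717, 11580]

6502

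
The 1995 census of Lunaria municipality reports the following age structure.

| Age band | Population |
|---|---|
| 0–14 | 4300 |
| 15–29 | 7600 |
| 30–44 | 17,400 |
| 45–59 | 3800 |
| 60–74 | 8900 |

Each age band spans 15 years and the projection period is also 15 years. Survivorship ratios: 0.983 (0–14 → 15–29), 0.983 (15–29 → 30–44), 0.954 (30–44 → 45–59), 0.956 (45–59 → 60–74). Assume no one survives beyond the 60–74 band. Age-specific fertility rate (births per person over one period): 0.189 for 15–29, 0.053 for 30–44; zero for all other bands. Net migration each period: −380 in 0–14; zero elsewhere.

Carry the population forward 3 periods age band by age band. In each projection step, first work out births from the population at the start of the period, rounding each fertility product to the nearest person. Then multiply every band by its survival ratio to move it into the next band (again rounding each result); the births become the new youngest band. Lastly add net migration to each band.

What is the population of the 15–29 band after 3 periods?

801

After projecting period 1:
Births: 7600 × 0.189 = 1436 ; 17400 × 0.053 = 922 — total 2358
15–29: 4300 × 0.983 = 4227
30–44: 7600 × 0.983 = 7471
45–59: 17400 × 0.954 = 16600
60–74: 3800 × 0.956 = 3633
Net migration: 0–14 − 380 → 1978
Population now: 0–14=1978, 15–29=4227, 30–44=7471, 45–59=16600, 60–74=3633
After projecting period 2:
Births: 4227 × 0.189 = 799 ; 7471 × 0.053 = 396 — total 1195
15–29: 1978 × 0.983 = 1944
30–44: 4227 × 0.983 = 4155
45–59: 7471 × 0.954 = 7127
60–74: 16600 × 0.956 = 15870
Net migration: 0–14 − 380 → 815
Population now: 0–14=815, 15–29=1944, 30–44=4155, 45–59=7127, 60–74=15870
After projecting period 3:
Births: 1944 × 0.189 = 367 ; 4155 × 0.053 = 220 — total 587
15–29: 815 × 0.983 = 801
30–44: 1944 × 0.983 = 1911
45–59: 4155 × 0.954 = 3964
60–74: 7127 × 0.956 = 6813
Net migration: 0–14 − 380 → 207
Population now: 0–14=207, 15–29=801, 30–44=1911, 45–59=3964, 60–74=6813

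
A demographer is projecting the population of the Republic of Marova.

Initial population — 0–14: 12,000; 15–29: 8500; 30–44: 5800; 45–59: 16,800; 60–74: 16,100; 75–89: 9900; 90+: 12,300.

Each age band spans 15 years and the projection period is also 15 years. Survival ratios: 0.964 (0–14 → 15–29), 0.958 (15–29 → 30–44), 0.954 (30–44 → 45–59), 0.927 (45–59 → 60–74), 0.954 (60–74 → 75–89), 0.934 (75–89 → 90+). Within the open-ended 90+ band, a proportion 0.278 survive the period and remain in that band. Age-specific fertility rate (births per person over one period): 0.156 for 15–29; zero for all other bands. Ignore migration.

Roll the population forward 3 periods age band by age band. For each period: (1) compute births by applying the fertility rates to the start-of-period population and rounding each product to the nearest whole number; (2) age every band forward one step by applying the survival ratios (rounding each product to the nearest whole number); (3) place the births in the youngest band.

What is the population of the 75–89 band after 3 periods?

4893

(Groups numbered youngest = 1 to oldest = 7.)
— Period 1 —
Births: 8500 * 0.156 = 1326
Group 2: 12000 * 0.964 = 11568
Group 3: 8500 * 0.958 = 8143
Group 4: 5800 * 0.954 = 5533
Group 5: 16800 * 0.927 = 15574
Group 6: 16100 * 0.954 = 15359
Group 7: 9900 * 0.934 + 12300 * 0.278 = 9247 + 3419 = 12666
Population now: 0–14=1326, 15–29=11568, 30–44=8143, 45–59=5533, 60–74=15574, 75–89=15359, 90+=12666
— Period 2 —
Births: 11568 * 0.156 = 1805
Group 2: 1326 * 0.964 = 1278
Group 3: 11568 * 0.958 = 11082
Group 4: 8143 * 0.954 = 7768
Group 5: 5533 * 0.927 = 5129
Group 6: 15574 * 0.954 = 14858
Group 7: 15359 * 0.934 + 12666 * 0.278 = 14345 + 3521 = 17866
Population now: 0–14=1805, 15–29=1278, 30–44=11082, 45–59=7768, 60–74=5129, 75–89=14858, 90+=17866
— Period 3 —
Births: 1278 * 0.156 = 199
Group 2: 1805 * 0.964 = 1740
Group 3: 1278 * 0.958 = 1224
Group 4: 11082 * 0.954 = 10572
Group 5: 7768 * 0.927 = 7201
Group 6: 5129 * 0.954 = 4893
Group 7: 14858 * 0.934 + 17866 * 0.278 = 13877 + 4967 = 18844
Population now: 0–14=199, 15–29=1740, 30–44=1224, 45–59=10572, 60–74=7201, 75–89=4893, 90+=18844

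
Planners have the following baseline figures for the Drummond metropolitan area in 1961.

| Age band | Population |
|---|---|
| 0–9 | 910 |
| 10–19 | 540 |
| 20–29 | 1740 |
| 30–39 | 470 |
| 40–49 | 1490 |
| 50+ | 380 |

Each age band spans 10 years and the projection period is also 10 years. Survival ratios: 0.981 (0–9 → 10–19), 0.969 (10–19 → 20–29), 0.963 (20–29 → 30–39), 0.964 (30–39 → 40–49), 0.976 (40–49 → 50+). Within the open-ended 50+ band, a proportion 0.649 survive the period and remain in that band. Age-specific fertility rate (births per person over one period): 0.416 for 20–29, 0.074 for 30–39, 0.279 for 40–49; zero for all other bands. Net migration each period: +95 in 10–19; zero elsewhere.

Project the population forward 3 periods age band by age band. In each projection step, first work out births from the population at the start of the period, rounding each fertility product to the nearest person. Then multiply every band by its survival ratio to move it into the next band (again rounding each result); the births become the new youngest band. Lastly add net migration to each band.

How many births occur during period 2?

(Groups numbered youngest = 1 to oldest = 6.)
After projecting period 1:
Births: 1740 * 0.416 = 724  |  470 * 0.074 = 35  |  1490 * 0.279 = 416 → total 1175
Group 2: 910 * 0.981 = 893
Group 3: 540 * 0.969 = 523
Group 4: 1740 * 0.963 = 1676
Group 5: 470 * 0.964 = 453
Group 6: 1490 * 0.976 + 380 * 0.649 = 1454 + 247 = 1701
Net migration: Group 2 + 95 → 988
→ [1175, 988, 523, 1676, 453, 1701]
After projecting period 2:
Births: 523 * 0.416 = 218  |  1676 * 0.074 = 124  |  453 * 0.279 = 126 → total 468
Group 2: 1175 * 0.981 = 1153
Group 3: 988 * 0.969 = 957
Group 4: 523 * 0.963 = 504
Group 5: 1676 * 0.964 = 1616
Group 6: 453 * 0.976 + 1701 * 0.649 = 442 + 1104 = 1546
Net migration: Group 2 + 95 → 1248
→ [468, 1248, 957, 504, 1616, 1546]

468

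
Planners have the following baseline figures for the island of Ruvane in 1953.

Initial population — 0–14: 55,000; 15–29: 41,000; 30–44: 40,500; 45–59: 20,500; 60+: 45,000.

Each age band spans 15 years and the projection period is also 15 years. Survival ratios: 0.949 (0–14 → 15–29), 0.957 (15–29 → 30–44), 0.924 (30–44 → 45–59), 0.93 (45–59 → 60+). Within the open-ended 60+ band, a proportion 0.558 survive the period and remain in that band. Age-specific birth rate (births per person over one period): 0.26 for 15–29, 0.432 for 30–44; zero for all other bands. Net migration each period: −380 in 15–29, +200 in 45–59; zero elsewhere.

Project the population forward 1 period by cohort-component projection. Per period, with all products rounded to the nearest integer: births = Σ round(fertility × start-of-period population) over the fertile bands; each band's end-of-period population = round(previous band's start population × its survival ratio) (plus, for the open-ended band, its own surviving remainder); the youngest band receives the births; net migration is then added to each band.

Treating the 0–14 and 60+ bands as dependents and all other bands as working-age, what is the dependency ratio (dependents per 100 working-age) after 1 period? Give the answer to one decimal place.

56.2

Period 1:
Births: 41000 × 0.26 = 10660  |  40500 × 0.432 = 17496 → total 28156
15–29: 55000 × 0.949 = 52195
30–44: 41000 × 0.957 = 39237
45–59: 40500 × 0.924 = 37422
60+: 20500 × 0.93 + 45000 × 0.558 = 19065 + 25110 = 44175
Net migration: 15–29 − 380 → 51815; 45–59 + 200 → 37622
End of period: [28156, 51815, 39237, 37622, 44175]
Dependents (band 0–14 + band 60+) = 28156 + 44175 = 72331; working-age = 128674; ratio = 72331/128674 × 100 = 56.2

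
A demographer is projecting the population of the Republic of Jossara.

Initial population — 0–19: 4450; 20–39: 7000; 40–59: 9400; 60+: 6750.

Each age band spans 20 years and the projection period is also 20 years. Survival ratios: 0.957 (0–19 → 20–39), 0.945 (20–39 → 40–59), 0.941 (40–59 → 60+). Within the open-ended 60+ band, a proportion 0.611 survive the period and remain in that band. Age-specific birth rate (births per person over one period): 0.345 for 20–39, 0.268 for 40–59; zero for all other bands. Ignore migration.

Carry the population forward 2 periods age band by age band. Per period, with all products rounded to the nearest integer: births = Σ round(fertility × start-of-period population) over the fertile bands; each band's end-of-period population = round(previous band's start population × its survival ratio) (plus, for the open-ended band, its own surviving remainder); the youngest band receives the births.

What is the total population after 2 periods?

26138

Call the groups 1 to 4, youngest first.
— Period 1 —
Births: 7000 × 0.345 = 2415, 9400 × 0.268 = 2519 → total 4934
Group 2: 4450 × 0.957 = 4259
Group 3: 7000 × 0.945 = 6615
Group 4: 9400 × 0.941 + 6750 × 0.611 = 8845 + 4124 = 12969
→ [4934, 4259, 6615, 12969]
— Period 2 —
Births: 4259 × 0.345 = 1469, 6615 × 0.268 = 1773 → total 3242
Group 2: 4934 × 0.957 = 4722
Group 3: 4259 × 0.945 = 4025
Group 4: 6615 × 0.941 + 12969 × 0.611 = 6225 + 7924 = 14149
→ [3242, 4722, 4025, 14149]
Total after period 2: 3242 + 4722 + 4025 + 14149 = 26138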